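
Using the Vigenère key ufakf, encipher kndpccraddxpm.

esdzhwwanirum

Repeat the key across the message: ufakfufakfufa
k(10)+u(20): 30≡4 → e
n(13)+f(5): 18 → s
d(3)+a(0): 3 → d
p(15)+k(10): 25 → z
c(2)+f(5): 7 → h
c(2)+u(20): 22 → w
r(17)+f(5): 22 → w
a(0)+a(0): 0 → a
d(3)+k(10): 13 → n
d(3)+f(5): 8 → i
x(23)+u(20): 43≡17 → r
p(15)+f(5): 20 → u
m(12)+a(0): 12 → m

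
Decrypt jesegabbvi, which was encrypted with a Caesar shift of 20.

pkykmghhbo

j(9): 9−20=-11≡15 → p
e(4): 4−20=-16≡10 → k
s(18): 18−20=-2≡24 → y
e(4): 4−20=-16≡10 → k
g(6): 6−20=-14≡12 → m
a(0): 0−20=-20≡6 → g
b(1): 1−20=-19≡7 → h
b(1): 1−20=-19≡7 → h
v(21): 21−20=1 → b
i(8): 8−20=-12≡14 → o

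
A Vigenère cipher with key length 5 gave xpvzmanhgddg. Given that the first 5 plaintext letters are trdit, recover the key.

eysrt

Subtract each crib letter from the matching ciphertext letter (mod 26):
x(23)−t(19)=4 → e
p(15)−r(17)=-2≡24 → y
v(21)−d(3)=18 → s
z(25)−i(8)=17 → r
m(12)−t(19)=-7≡19 → t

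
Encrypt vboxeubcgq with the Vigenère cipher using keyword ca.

Repeat the key across the message: cacacacaca
v(21)+c(2): 23 → x
b(1)+a(0): 1 → b
o(14)+c(2): 16 → q
x(23)+a(0): 23 → x
e(4)+c(2): 6 → g
u(20)+a(0): 20 → u
b(1)+c(2): 3 → d
c(2)+a(0): 2 → c
g(6)+c(2): 8 → i
q(16)+a(0): 16 → q

xbqxgudciq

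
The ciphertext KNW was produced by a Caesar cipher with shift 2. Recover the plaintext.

ILU

K(10): 10−2=8 → I
N(13): 13−2=11 → L
W(22): 22−2=20 → U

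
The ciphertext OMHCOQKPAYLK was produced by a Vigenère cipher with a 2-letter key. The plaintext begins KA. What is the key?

EM

Subtract each crib letter from the matching ciphertext letter (mod 26):
O(14)−K(10)=4 → E
M(12)−A(0)=12 → M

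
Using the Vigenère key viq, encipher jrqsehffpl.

Repeat the key across the message: viqviqviqv
j(9)+v(21): 30≡4 → e
r(17)+i(8): 25 → z
q(16)+q(16): 32≡6 → g
s(18)+v(21): 39≡13 → n
e(4)+i(8): 12 → m
h(7)+q(16): 23 → x
f(5)+v(21): 26≡0 → a
f(5)+i(8): 13 → n
p(15)+q(16): 31≡5 → f
l(11)+v(21): 32≡6 → g

ezgnmxanfg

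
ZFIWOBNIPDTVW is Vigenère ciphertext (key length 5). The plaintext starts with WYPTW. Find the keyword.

Subtract each crib letter from the matching ciphertext letter (mod 26):
Z(25)−W(22)=3 → D
F(5)−Y(24)=-19≡7 → H
I(8)−P(15)=-7≡19 → T
W(22)−T(19)=3 → D
O(14)−W(22)=-8≡18 → S

DHTDS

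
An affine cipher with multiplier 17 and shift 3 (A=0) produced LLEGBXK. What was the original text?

The inverse of 17 mod 26 is 23, since 17·23=391≡1. Apply D(y)=23·(y−3) mod 26:
L(11): 23·(11−3)=184≡2 → C
L(11): 23·(11−3)=184≡2 → C
E(4): 23·(4−3)=23 → X
G(6): 23·(6−3)=69≡17 → R
B(1): 23·(1−3)=-46≡6 → G
X(23): 23·(23−3)=460≡18 → S
K(10): 23·(10−3)=161≡5 → F

CCXRGSF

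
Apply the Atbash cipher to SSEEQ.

S(18) → H(7)
S(18) → H(7)
E(4) → V(21)
E(4) → V(21)
Q(16) → J(9)

HHVVJ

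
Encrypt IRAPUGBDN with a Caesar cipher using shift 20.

CLUJOAVXH

I(8): 8+20=28≡2 → C
R(17): 17+20=37≡11 → L
A(0): 0+20=20 → U
P(15): 15+20=35≡9 → J
U(20): 20+20=40≡14 → O
G(6): 6+20=26≡0 → A
B(1): 1+20=21 → V
D(3): 3+20=23 → X
N(13): 13+20=33≡7 → H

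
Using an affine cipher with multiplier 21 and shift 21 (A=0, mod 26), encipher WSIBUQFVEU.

PJHQZTWUBZ

W(22): 21·22+21=483≡15 → P
S(18): 21·18+21=399≡9 → J
I(8): 21·8+21=189≡7 → H
B(1): 21·1+21=42≡16 → Q
U(20): 21·20+21=441≡25 → Z
Q(16): 21·16+21=357≡19 → T
F(5): 21·5+21=126≡22 → W
V(21): 21·21+21=462≡20 → U
E(4): 21·4+21=105≡1 → B
U(20): 21·20+21=441≡25 → Z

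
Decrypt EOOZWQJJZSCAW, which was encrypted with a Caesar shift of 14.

QAALICVVLEOMI

E(4): 4−14=-10≡16 → Q
O(14): 14−14=0 → A
O(14): 14−14=0 → A
Z(25): 25−14=11 → L
W(22): 22−14=8 → I
Q(16): 16−14=2 → C
J(9): 9−14=-5≡21 → V
J(9): 9−14=-5≡21 → V
Z(25): 25−14=11 → L
S(18): 18−14=4 → E
C(2): 2−14=-12≡14 → O
A(0): 0−14=-14≡12 → M
W(22): 22−14=8 → I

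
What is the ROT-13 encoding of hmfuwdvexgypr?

h(7): 7+13=20 → u
m(12): 12+13=25 → z
f(5): 5+13=18 → s
u(20): 20+13=33≡7 → h
w(22): 22+13=35≡9 → j
d(3): 3+13=16 → q
v(21): 21+13=34≡8 → i
e(4): 4+13=17 → r
x(23): 23+13=36≡10 → k
g(6): 6+13=19 → t
y(24): 24+13=37≡11 → l
p(15): 15+13=28≡2 → c
r(17): 17+13=30≡4 → e

uzshjqirktlce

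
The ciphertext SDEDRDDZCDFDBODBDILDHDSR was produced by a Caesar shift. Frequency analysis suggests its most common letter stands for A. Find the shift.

The most frequent ciphertext letter is D (appears 10 times).
D is position 3; A is position 0.
Shift = 3.

3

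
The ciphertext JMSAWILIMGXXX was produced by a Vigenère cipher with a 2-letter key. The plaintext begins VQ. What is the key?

OW

Subtract each crib letter from the matching ciphertext letter (mod 26):
J(9)−V(21)=-12≡14 → O
M(12)−Q(16)=-4≡22 → W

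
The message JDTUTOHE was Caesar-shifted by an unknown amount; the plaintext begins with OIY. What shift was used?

21

From the crib: J(9)−O(14)=-5≡21, so the shift is 21.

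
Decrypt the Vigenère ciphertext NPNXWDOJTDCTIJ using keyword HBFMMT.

GOILKKHIORQABI

Repeat the key across the ciphertext: HBFMMTHBFMMTHB
N(13)−H(7): 6 → G
P(15)−B(1): 14 → O
N(13)−F(5): 8 → I
X(23)−M(12): 11 → L
W(22)−M(12): 10 → K
D(3)−T(19): -16≡10 → K
O(14)−H(7): 7 → H
J(9)−B(1): 8 → I
T(19)−F(5): 14 → O
D(3)−M(12): -9≡17 → R
C(2)−M(12): -10≡16 → Q
T(19)−T(19): 0 → A
I(8)−H(7): 1 → B
J(9)−B(1): 8 → I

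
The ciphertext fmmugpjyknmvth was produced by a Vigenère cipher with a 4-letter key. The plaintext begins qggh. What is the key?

pggn

Subtract each crib letter from the matching ciphertext letter (mod 26):
f(5)−q(16)=-11≡15 → p
m(12)−g(6)=6 → g
m(12)−g(6)=6 → g
u(20)−h(7)=13 → n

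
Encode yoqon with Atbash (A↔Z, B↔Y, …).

y(24) → b(1)
o(14) → l(11)
q(16) → j(9)
o(14) → l(11)
n(13) → m(12)

bljlm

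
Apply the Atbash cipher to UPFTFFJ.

U(20) → F(5)
P(15) → K(10)
F(5) → U(20)
T(19) → G(6)
F(5) → U(20)
F(5) → U(20)
J(9) → Q(16)

FKUGUUQ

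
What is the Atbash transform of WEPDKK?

DVKWPP

W(22) → D(3)
E(4) → V(21)
P(15) → K(10)
D(3) → W(22)
K(10) → P(15)
K(10) → P(15)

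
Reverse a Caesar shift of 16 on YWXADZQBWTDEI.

IGHKNJALGDNOS

Y(24): 24−16=8 → I
W(22): 22−16=6 → G
X(23): 23−16=7 → H
A(0): 0−16=-16≡10 → K
D(3): 3−16=-13≡13 → N
Z(25): 25−16=9 → J
Q(16): 16−16=0 → A
B(1): 1−16=-15≡11 → L
W(22): 22−16=6 → G
T(19): 19−16=3 → D
D(3): 3−16=-13≡13 → N
E(4): 4−16=-12≡14 → O
I(8): 8−16=-8≡18 → S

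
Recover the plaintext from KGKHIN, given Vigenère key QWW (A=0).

Repeat the key across the ciphertext: QWWQWW
K(10)−Q(16): -6≡20 → U
G(6)−W(22): -16≡10 → K
K(10)−W(22): -12≡14 → O
H(7)−Q(16): -9≡17 → R
I(8)−W(22): -14≡12 → M
N(13)−W(22): -9≡17 → R

UKORMR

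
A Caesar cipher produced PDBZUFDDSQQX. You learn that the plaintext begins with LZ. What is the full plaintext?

From the crib: P(15)−L(11)=4, so the shift is 4.
Subtract 4 from each ciphertext letter:
P(15): 15−4=11 → L
D(3): 3−4=-1≡25 → Z
B(1): 1−4=-3≡23 → X
Z(25): 25−4=21 → V
U(20): 20−4=16 → Q
F(5): 5−4=1 → B
D(3): 3−4=-1≡25 → Z
D(3): 3−4=-1≡25 → Z
S(18): 18−4=14 → O
Q(16): 16−4=12 → M
Q(16): 16−4=12 → M
X(23): 23−4=19 → T

LZXVQBZZOMMT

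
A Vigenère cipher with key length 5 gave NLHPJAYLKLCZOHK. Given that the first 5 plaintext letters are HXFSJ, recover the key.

Subtract each crib letter from the matching ciphertext letter (mod 26):
N(13)−H(7)=6 → G
L(11)−X(23)=-12≡14 → O
H(7)−F(5)=2 → C
P(15)−S(18)=-3≡23 → X
J(9)−J(9)=0 → A

GOCXA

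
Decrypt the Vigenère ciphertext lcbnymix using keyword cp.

jnzywxgi

Repeat the key across the ciphertext: cpcpcpcp
l(11)−c(2): 9 → j
c(2)−p(15): -13≡13 → n
b(1)−c(2): -1≡25 → z
n(13)−p(15): -2≡24 → y
y(24)−c(2): 22 → w
m(12)−p(15): -3≡23 → x
i(8)−c(2): 6 → g
x(23)−p(15): 8 → i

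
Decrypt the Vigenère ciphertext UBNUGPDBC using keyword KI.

KTDMWHTTS

Repeat the key across the ciphertext: KIKIKIKIK
U(20)−K(10): 10 → K
B(1)−I(8): -7≡19 → T
N(13)−K(10): 3 → D
U(20)−I(8): 12 → M
G(6)−K(10): -4≡22 → W
P(15)−I(8): 7 → H
D(3)−K(10): -7≡19 → T
B(1)−I(8): -7≡19 → T
C(2)−K(10): -8≡18 → S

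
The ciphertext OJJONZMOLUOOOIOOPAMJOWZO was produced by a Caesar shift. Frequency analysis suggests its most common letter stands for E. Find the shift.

10

The most frequent ciphertext letter is O (appears 10 times).
O is position 14; E is position 4.
Shift = 10.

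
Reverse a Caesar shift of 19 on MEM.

M(12): 12−19=-7≡19 → T
E(4): 4−19=-15≡11 → L
M(12): 12−19=-7≡19 → T

TLT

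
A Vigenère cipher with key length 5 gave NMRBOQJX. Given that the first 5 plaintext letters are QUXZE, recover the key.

Subtract each crib letter from the matching ciphertext letter (mod 26):
N(13)−Q(16)=-3≡23 → X
M(12)−U(20)=-8≡18 → S
R(17)−X(23)=-6≡20 → U
B(1)−Z(25)=-24≡2 → C
O(14)−E(4)=10 → K

XSUCK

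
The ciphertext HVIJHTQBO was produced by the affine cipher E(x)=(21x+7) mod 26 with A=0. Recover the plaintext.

The inverse of 21 mod 26 is 5, since 21·5=105≡1. Apply D(y)=5·(y−7) mod 26:
H(7): 5·(7−7)=0 → A
V(21): 5·(21−7)=70≡18 → S
I(8): 5·(8−7)=5 → F
J(9): 5·(9−7)=10 → K
H(7): 5·(7−7)=0 → A
T(19): 5·(19−7)=60≡8 → I
Q(16): 5·(16−7)=45≡19 → T
B(1): 5·(1−7)=-30≡22 → W
O(14): 5·(14−7)=35≡9 → J

ASFKAITWJ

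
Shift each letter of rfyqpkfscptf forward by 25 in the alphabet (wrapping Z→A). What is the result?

r(17): 17+25=42≡16 → q
f(5): 5+25=30≡4 → e
y(24): 24+25=49≡23 → x
q(16): 16+25=41≡15 → p
p(15): 15+25=40≡14 → o
k(10): 10+25=35≡9 → j
f(5): 5+25=30≡4 → e
s(18): 18+25=43≡17 → r
c(2): 2+25=27≡1 → b
p(15): 15+25=40≡14 → o
t(19): 19+25=44≡18 → s
f(5): 5+25=30≡4 → e

qexpojerbose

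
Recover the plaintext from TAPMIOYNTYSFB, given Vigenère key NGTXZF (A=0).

Repeat the key across the ciphertext: NGTXZFNGTXZFN
T(19)−N(13): 6 → G
A(0)−G(6): -6≡20 → U
P(15)−T(19): -4≡22 → W
M(12)−X(23): -11≡15 → P
I(8)−Z(25): -17≡9 → J
O(14)−F(5): 9 → J
Y(24)−N(13): 11 → L
N(13)−G(6): 7 → H
T(19)−T(19): 0 → A
Y(24)−X(23): 1 → B
S(18)−Z(25): -7≡19 → T
F(5)−F(5): 0 → A
B(1)−N(13): -12≡14 → O

GUWPJJLHABTAO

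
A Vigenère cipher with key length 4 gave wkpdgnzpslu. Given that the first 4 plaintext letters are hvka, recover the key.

ppfd

Subtract each crib letter from the matching ciphertext letter (mod 26):
w(22)−h(7)=15 → p
k(10)−v(21)=-11≡15 → p
p(15)−k(10)=5 → f
d(3)−a(0)=3 → d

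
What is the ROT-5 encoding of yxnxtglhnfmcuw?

y(24): 24+5=29≡3 → d
x(23): 23+5=28≡2 → c
n(13): 13+5=18 → s
x(23): 23+5=28≡2 → c
t(19): 19+5=24 → y
g(6): 6+5=11 → l
l(11): 11+5=16 → q
h(7): 7+5=12 → m
n(13): 13+5=18 → s
f(5): 5+5=10 → k
m(12): 12+5=17 → r
c(2): 2+5=7 → h
u(20): 20+5=25 → z
w(22): 22+5=27≡1 → b

dcscylqmskrhzb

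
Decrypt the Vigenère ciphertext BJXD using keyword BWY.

ANZC

Repeat the key across the ciphertext: BWYB
B(1)−B(1): 0 → A
J(9)−W(22): -13≡13 → N
X(23)−Y(24): -1≡25 → Z
D(3)−B(1): 2 → C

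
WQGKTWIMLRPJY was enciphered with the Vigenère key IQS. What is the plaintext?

OAOCDEAWTJZRQ

Repeat the key across the ciphertext: IQSIQSIQSIQSI
W(22)−I(8): 14 → O
Q(16)−Q(16): 0 → A
G(6)−S(18): -12≡14 → O
K(10)−I(8): 2 → C
T(19)−Q(16): 3 → D
W(22)−S(18): 4 → E
I(8)−I(8): 0 → A
M(12)−Q(16): -4≡22 → W
L(11)−S(18): -7≡19 → T
R(17)−I(8): 9 → J
P(15)−Q(16): -1≡25 → Z
J(9)−S(18): -9≡17 → R
Y(24)−I(8): 16 → Q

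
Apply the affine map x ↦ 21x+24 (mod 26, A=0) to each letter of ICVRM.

I(8): 21·8+24=192≡10 → K
C(2): 21·2+24=66≡14 → O
V(21): 21·21+24=465≡23 → X
R(17): 21·17+24=381≡17 → R
M(12): 21·12+24=276≡16 → Q

KOXRQ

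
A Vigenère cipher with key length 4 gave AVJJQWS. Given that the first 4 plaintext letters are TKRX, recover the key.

Subtract each crib letter from the matching ciphertext letter (mod 26):
A(0)−T(19)=-19≡7 → H
V(21)−K(10)=11 → L
J(9)−R(17)=-8≡18 → S
J(9)−X(23)=-14≡12 → M

HLSM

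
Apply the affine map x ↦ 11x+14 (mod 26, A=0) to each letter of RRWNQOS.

R(17): 11·17+14=201≡19 → T
R(17): 11·17+14=201≡19 → T
W(22): 11·22+14=256≡22 → W
N(13): 11·13+14=157≡1 → B
Q(16): 11·16+14=190≡8 → I
O(14): 11·14+14=168≡12 → M
S(18): 11·18+14=212≡4 → E

TTWBIME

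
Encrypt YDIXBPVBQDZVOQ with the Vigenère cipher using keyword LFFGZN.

JINDACGGVJYIZV

Repeat the key across the message: LFFGZNLFFGZNLF
Y(24)+L(11): 35≡9 → J
D(3)+F(5): 8 → I
I(8)+F(5): 13 → N
X(23)+G(6): 29≡3 → D
B(1)+Z(25): 26≡0 → A
P(15)+N(13): 28≡2 → C
V(21)+L(11): 32≡6 → G
B(1)+F(5): 6 → G
Q(16)+F(5): 21 → V
D(3)+G(6): 9 → J
Z(25)+Z(25): 50≡24 → Y
V(21)+N(13): 34≡8 → I
O(14)+L(11): 25 → Z
Q(16)+F(5): 21 → V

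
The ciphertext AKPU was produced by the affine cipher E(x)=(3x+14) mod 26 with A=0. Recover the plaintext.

The inverse of 3 mod 26 is 9, since 3·9=27≡1. Apply D(y)=9·(y−14) mod 26:
A(0): 9·(0−14)=-126≡4 → E
K(10): 9·(10−14)=-36≡16 → Q
P(15): 9·(15−14)=9 → J
U(20): 9·(20−14)=54≡2 → C

EQJC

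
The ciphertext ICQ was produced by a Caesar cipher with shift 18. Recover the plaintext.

QKY

I(8): 8−18=-10≡16 → Q
C(2): 2−18=-16≡10 → K
Q(16): 16−18=-2≡24 → Y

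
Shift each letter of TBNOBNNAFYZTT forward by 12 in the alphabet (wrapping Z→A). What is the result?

T(19): 19+12=31≡5 → F
B(1): 1+12=13 → N
N(13): 13+12=25 → Z
O(14): 14+12=26≡0 → A
B(1): 1+12=13 → N
N(13): 13+12=25 → Z
N(13): 13+12=25 → Z
A(0): 0+12=12 → M
F(5): 5+12=17 → R
Y(24): 24+12=36≡10 → K
Z(25): 25+12=37≡11 → L
T(19): 19+12=31≡5 → F
T(19): 19+12=31≡5 → F

FNZANZZMRKLFF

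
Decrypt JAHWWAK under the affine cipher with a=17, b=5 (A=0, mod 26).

OPUBBPL

The inverse of 17 mod 26 is 23, since 17·23=391≡1. Apply D(y)=23·(y−5) mod 26:
J(9): 23·(9−5)=92≡14 → O
A(0): 23·(0−5)=-115≡15 → P
H(7): 23·(7−5)=46≡20 → U
W(22): 23·(22−5)=391≡1 → B
W(22): 23·(22−5)=391≡1 → B
A(0): 23·(0−5)=-115≡15 → P
K(10): 23·(10−5)=115≡11 → L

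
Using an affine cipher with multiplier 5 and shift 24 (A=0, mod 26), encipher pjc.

p(15): 5·15+24=99≡21 → v
j(9): 5·9+24=69≡17 → r
c(2): 5·2+24=34≡8 → i

vri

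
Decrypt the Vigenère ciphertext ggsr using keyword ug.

Repeat the key across the ciphertext: ugug
g(6)−u(20): -14≡12 → m
g(6)−g(6): 0 → a
s(18)−u(20): -2≡24 → y
r(17)−g(6): 11 → l

mayl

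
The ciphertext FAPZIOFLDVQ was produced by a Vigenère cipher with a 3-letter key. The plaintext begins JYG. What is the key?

Subtract each crib letter from the matching ciphertext letter (mod 26):
F(5)−J(9)=-4≡22 → W
A(0)−Y(24)=-24≡2 → C
P(15)−G(6)=9 → J

WCJ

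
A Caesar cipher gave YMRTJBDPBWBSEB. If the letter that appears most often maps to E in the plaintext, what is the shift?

23

The most frequent ciphertext letter is B (appears 4 times).
B is position 1; E is position 4.
Shift = -3≡23.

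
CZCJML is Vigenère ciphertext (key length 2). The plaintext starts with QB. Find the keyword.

Subtract each crib letter from the matching ciphertext letter (mod 26):
C(2)−Q(16)=-14≡12 → M
Z(25)−B(1)=24 → Y

MY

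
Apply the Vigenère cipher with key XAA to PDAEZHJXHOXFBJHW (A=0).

Repeat the key across the message: XAAXAAXAAXAAXAAX
P(15)+X(23): 38≡12 → M
D(3)+A(0): 3 → D
A(0)+A(0): 0 → A
E(4)+X(23): 27≡1 → B
Z(25)+A(0): 25 → Z
H(7)+A(0): 7 → H
J(9)+X(23): 32≡6 → G
X(23)+A(0): 23 → X
H(7)+A(0): 7 → H
O(14)+X(23): 37≡11 → L
X(23)+A(0): 23 → X
F(5)+A(0): 5 → F
B(1)+X(23): 24 → Y
J(9)+A(0): 9 → J
H(7)+A(0): 7 → H
W(22)+X(23): 45≡19 → T

MDABZHGXHLXFYJHT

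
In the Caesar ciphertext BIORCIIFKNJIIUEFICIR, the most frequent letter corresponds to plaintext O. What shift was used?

20

The most frequent ciphertext letter is I (appears 7 times).
I is position 8; O is position 14.
Shift = -6≡20.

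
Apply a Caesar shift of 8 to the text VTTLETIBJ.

V(21): 21+8=29≡3 → D
T(19): 19+8=27≡1 → B
T(19): 19+8=27≡1 → B
L(11): 11+8=19 → T
E(4): 4+8=12 → M
T(19): 19+8=27≡1 → B
I(8): 8+8=16 → Q
B(1): 1+8=9 → J
J(9): 9+8=17 → R

DBBTMBQJR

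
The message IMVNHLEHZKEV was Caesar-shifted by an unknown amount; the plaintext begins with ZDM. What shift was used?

9

From the crib: I(8)−Z(25)=-17≡9, so the shift is 9.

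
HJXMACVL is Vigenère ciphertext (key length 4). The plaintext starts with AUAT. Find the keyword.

Subtract each crib letter from the matching ciphertext letter (mod 26):
H(7)−A(0)=7 → H
J(9)−U(20)=-11≡15 → P
X(23)−A(0)=23 → X
M(12)−T(19)=-7≡19 → T

HPXT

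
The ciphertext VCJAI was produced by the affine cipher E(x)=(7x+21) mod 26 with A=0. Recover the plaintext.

The inverse of 7 mod 26 is 15, since 7·15=105≡1. Apply D(y)=15·(y−21) mod 26:
V(21): 15·(21−21)=0 → A
C(2): 15·(2−21)=-285≡1 → B
J(9): 15·(9−21)=-180≡2 → C
A(0): 15·(0−21)=-315≡23 → X
I(8): 15·(8−21)=-195≡13 → N

ABCXN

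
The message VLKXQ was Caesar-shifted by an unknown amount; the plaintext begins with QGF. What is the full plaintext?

QGFSL

From the crib: V(21)−Q(16)=5, so the shift is 5.
Subtract 5 from each ciphertext letter:
V(21): 21−5=16 → Q
L(11): 11−5=6 → G
K(10): 10−5=5 → F
X(23): 23−5=18 → S
Q(16): 16−5=11 → L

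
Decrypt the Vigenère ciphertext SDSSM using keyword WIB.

WVRWE

Repeat the key across the ciphertext: WIBWI
S(18)−W(22): -4≡22 → W
D(3)−I(8): -5≡21 → V
S(18)−B(1): 17 → R
S(18)−W(22): -4≡22 → W
M(12)−I(8): 4 → E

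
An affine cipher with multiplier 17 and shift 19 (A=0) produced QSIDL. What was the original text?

The inverse of 17 mod 26 is 23, since 17·23=391≡1. Apply D(y)=23·(y−19) mod 26:
Q(16): 23·(16−19)=-69≡9 → J
S(18): 23·(18−19)=-23≡3 → D
I(8): 23·(8−19)=-253≡7 → H
D(3): 23·(3−19)=-368≡22 → W
L(11): 23·(11−19)=-184≡24 → Y

JDHWY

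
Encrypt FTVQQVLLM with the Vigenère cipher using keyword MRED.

Repeat the key across the message: MREDMREDM
F(5)+M(12): 17 → R
T(19)+R(17): 36≡10 → K
V(21)+E(4): 25 → Z
Q(16)+D(3): 19 → T
Q(16)+M(12): 28≡2 → C
V(21)+R(17): 38≡12 → M
L(11)+E(4): 15 → P
L(11)+D(3): 14 → O
M(12)+M(12): 24 → Y

RKZTCMPOY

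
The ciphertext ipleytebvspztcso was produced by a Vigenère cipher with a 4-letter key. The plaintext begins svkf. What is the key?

Subtract each crib letter from the matching ciphertext letter (mod 26):
i(8)−s(18)=-10≡16 → q
p(15)−v(21)=-6≡20 → u
l(11)−k(10)=1 → b
e(4)−f(5)=-1≡25 → z

qubz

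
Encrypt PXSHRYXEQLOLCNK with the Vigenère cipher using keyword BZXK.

QWPRSXUORKLVDMH

Repeat the key across the message: BZXKBZXKBZXKBZX
P(15)+B(1): 16 → Q
X(23)+Z(25): 48≡22 → W
S(18)+X(23): 41≡15 → P
H(7)+K(10): 17 → R
R(17)+B(1): 18 → S
Y(24)+Z(25): 49≡23 → X
X(23)+X(23): 46≡20 → U
E(4)+K(10): 14 → O
Q(16)+B(1): 17 → R
L(11)+Z(25): 36≡10 → K
O(14)+X(23): 37≡11 → L
L(11)+K(10): 21 → V
C(2)+B(1): 3 → D
N(13)+Z(25): 38≡12 → M
K(10)+X(23): 33≡7 → H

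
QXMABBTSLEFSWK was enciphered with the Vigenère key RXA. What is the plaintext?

ZAMJEBCVLNISFN

Repeat the key across the ciphertext: RXARXARXARXARX
Q(16)−R(17): -1≡25 → Z
X(23)−X(23): 0 → A
M(12)−A(0): 12 → M
A(0)−R(17): -17≡9 → J
B(1)−X(23): -22≡4 → E
B(1)−A(0): 1 → B
T(19)−R(17): 2 → C
S(18)−X(23): -5≡21 → V
L(11)−A(0): 11 → L
E(4)−R(17): -13≡13 → N
F(5)−X(23): -18≡8 → I
S(18)−A(0): 18 → S
W(22)−R(17): 5 → F
K(10)−X(23): -13≡13 → N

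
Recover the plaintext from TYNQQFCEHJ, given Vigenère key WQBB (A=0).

XIMPUPBDLT

Repeat the key across the ciphertext: WQBBWQBBWQ
T(19)−W(22): -3≡23 → X
Y(24)−Q(16): 8 → I
N(13)−B(1): 12 → M
Q(16)−B(1): 15 → P
Q(16)−W(22): -6≡20 → U
F(5)−Q(16): -11≡15 → P
C(2)−B(1): 1 → B
E(4)−B(1): 3 → D
H(7)−W(22): -15≡11 → L
J(9)−Q(16): -7≡19 → T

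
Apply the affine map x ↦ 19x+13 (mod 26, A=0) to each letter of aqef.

nfle

a(0): 19·0+13=13 → n
q(16): 19·16+13=317≡5 → f
e(4): 19·4+13=89≡11 → l
f(5): 19·5+13=108≡4 → e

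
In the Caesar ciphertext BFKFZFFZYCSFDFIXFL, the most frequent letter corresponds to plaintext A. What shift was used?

The most frequent ciphertext letter is F (appears 7 times).
F is position 5; A is position 0.
Shift = 5.

5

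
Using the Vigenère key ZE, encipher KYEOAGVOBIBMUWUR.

Repeat the key across the message: ZEZEZEZEZEZEZEZE
K(10)+Z(25): 35≡9 → J
Y(24)+E(4): 28≡2 → C
E(4)+Z(25): 29≡3 → D
O(14)+E(4): 18 → S
A(0)+Z(25): 25 → Z
G(6)+E(4): 10 → K
V(21)+Z(25): 46≡20 → U
O(14)+E(4): 18 → S
B(1)+Z(25): 26≡0 → A
I(8)+E(4): 12 → M
B(1)+Z(25): 26≡0 → A
M(12)+E(4): 16 → Q
U(20)+Z(25): 45≡19 → T
W(22)+E(4): 26≡0 → A
U(20)+Z(25): 45≡19 → T
R(17)+E(4): 21 → V

JCDSZKUSAMAQTATV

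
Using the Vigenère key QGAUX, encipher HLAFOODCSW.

XRAZLEJCMT

Repeat the key across the message: QGAUXQGAUX
H(7)+Q(16): 23 → X
L(11)+G(6): 17 → R
A(0)+A(0): 0 → A
F(5)+U(20): 25 → Z
O(14)+X(23): 37≡11 → L
O(14)+Q(16): 30≡4 → E
D(3)+G(6): 9 → J
C(2)+A(0): 2 → C
S(18)+U(20): 38≡12 → M
W(22)+X(23): 45≡19 → T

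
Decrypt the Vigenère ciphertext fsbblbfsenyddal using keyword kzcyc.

vtzdjrgqgloebcj

Repeat the key across the ciphertext: kzcyckzcyckzcyc
f(5)−k(10): -5≡21 → v
s(18)−z(25): -7≡19 → t
b(1)−c(2): -1≡25 → z
b(1)−y(24): -23≡3 → d
l(11)−c(2): 9 → j
b(1)−k(10): -9≡17 → r
f(5)−z(25): -20≡6 → g
s(18)−c(2): 16 → q
e(4)−y(24): -20≡6 → g
n(13)−c(2): 11 → l
y(24)−k(10): 14 → o
d(3)−z(25): -22≡4 → e
d(3)−c(2): 1 → b
a(0)−y(24): -24≡2 → c
l(11)−c(2): 9 → j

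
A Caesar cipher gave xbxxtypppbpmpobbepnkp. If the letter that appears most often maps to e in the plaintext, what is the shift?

The most frequent ciphertext letter is p (appears 7 times).
p is position 15; e is position 4.
Shift = 11.

11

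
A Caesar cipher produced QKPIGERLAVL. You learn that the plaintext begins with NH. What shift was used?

3

From the crib: Q(16)−N(13)=3, so the shift is 3.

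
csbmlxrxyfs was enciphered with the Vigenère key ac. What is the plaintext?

Repeat the key across the ciphertext: acacacacaca
c(2)−a(0): 2 → c
s(18)−c(2): 16 → q
b(1)−a(0): 1 → b
m(12)−c(2): 10 → k
l(11)−a(0): 11 → l
x(23)−c(2): 21 → v
r(17)−a(0): 17 → r
x(23)−c(2): 21 → v
y(24)−a(0): 24 → y
f(5)−c(2): 3 → d
s(18)−a(0): 18 → s

cqbklvrvyds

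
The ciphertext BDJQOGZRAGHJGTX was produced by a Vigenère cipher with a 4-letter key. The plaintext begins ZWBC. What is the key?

Subtract each crib letter from the matching ciphertext letter (mod 26):
B(1)−Z(25)=-24≡2 → C
D(3)−W(22)=-19≡7 → H
J(9)−B(1)=8 → I
Q(16)−C(2)=14 → O

CHIO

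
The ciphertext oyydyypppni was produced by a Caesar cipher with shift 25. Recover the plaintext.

o(14): 14−25=-11≡15 → p
y(24): 24−25=-1≡25 → z
y(24): 24−25=-1≡25 → z
d(3): 3−25=-22≡4 → e
y(24): 24−25=-1≡25 → z
y(24): 24−25=-1≡25 → z
p(15): 15−25=-10≡16 → q
p(15): 15−25=-10≡16 → q
p(15): 15−25=-10≡16 → q
n(13): 13−25=-12≡14 → o
i(8): 8−25=-17≡9 → j

pzzezzqqqoj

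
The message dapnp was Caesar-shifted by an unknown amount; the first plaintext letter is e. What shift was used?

25

From the crib: d(3)−e(4)=-1≡25, so the shift is 25.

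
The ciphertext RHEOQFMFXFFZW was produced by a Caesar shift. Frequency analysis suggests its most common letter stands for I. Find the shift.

23

The most frequent ciphertext letter is F (appears 4 times).
F is position 5; I is position 8.
Shift = -3≡23.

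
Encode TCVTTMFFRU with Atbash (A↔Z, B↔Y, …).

T(19) → G(6)
C(2) → X(23)
V(21) → E(4)
T(19) → G(6)
T(19) → G(6)
M(12) → N(13)
F(5) → U(20)
F(5) → U(20)
R(17) → I(8)
U(20) → F(5)

GXEGGNUUIF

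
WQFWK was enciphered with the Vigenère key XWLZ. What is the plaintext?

ZUUXN

Repeat the key across the ciphertext: XWLZX
W(22)−X(23): -1≡25 → Z
Q(16)−W(22): -6≡20 → U
F(5)−L(11): -6≡20 → U
W(22)−Z(25): -3≡23 → X
K(10)−X(23): -13≡13 → N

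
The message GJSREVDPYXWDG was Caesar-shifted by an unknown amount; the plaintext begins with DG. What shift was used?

From the crib: G(6)−D(3)=3, so the shift is 3.

3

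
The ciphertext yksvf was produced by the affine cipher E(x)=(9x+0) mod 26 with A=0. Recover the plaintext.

The inverse of 9 mod 26 is 3, since 9·3=27≡1. Apply D(y)=3·(y−0) mod 26:
y(24): 3·(24−0)=72≡20 → u
k(10): 3·(10−0)=30≡4 → e
s(18): 3·(18−0)=54≡2 → c
v(21): 3·(21−0)=63≡11 → l
f(5): 3·(5−0)=15 → p

ueclp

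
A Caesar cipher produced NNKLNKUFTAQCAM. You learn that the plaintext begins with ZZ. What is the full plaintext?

ZZWXZWGRFMCOMY

From the crib: N(13)−Z(25)=-12≡14, so the shift is 14.
Subtract 14 from each ciphertext letter:
N(13): 13−14=-1≡25 → Z
N(13): 13−14=-1≡25 → Z
K(10): 10−14=-4≡22 → W
L(11): 11−14=-3≡23 → X
N(13): 13−14=-1≡25 → Z
K(10): 10−14=-4≡22 → W
U(20): 20−14=6 → G
F(5): 5−14=-9≡17 → R
T(19): 19−14=5 → F
A(0): 0−14=-14≡12 → M
Q(16): 16−14=2 → C
C(2): 2−14=-12≡14 → O
A(0): 0−14=-14≡12 → M
M(12): 12−14=-2≡24 → Y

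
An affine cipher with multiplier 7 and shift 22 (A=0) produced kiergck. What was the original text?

The inverse of 7 mod 26 is 15, since 7·15=105≡1. Apply D(y)=15·(y−22) mod 26:
k(10): 15·(10−22)=-180≡2 → c
i(8): 15·(8−22)=-210≡24 → y
e(4): 15·(4−22)=-270≡16 → q
r(17): 15·(17−22)=-75≡3 → d
g(6): 15·(6−22)=-240≡20 → u
c(2): 15·(2−22)=-300≡12 → m
k(10): 15·(10−22)=-180≡2 → c

cyqdumc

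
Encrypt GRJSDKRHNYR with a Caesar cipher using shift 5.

LWOXIPWMSDW

G(6): 6+5=11 → L
R(17): 17+5=22 → W
J(9): 9+5=14 → O
S(18): 18+5=23 → X
D(3): 3+5=8 → I
K(10): 10+5=15 → P
R(17): 17+5=22 → W
H(7): 7+5=12 → M
N(13): 13+5=18 → S
Y(24): 24+5=29≡3 → D
R(17): 17+5=22 → W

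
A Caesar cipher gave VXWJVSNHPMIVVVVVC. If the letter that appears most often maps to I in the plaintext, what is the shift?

13

The most frequent ciphertext letter is V (appears 7 times).
V is position 21; I is position 8.
Shift = 13.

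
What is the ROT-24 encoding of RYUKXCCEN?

R(17): 17+24=41≡15 → P
Y(24): 24+24=48≡22 → W
U(20): 20+24=44≡18 → S
K(10): 10+24=34≡8 → I
X(23): 23+24=47≡21 → V
C(2): 2+24=26≡0 → A
C(2): 2+24=26≡0 → A
E(4): 4+24=28≡2 → C
N(13): 13+24=37≡11 → L

PWSIVAACL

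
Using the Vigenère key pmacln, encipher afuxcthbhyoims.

pruzngwnhazvbe

Repeat the key across the message: pmaclnpmaclnpm
a(0)+p(15): 15 → p
f(5)+m(12): 17 → r
u(20)+a(0): 20 → u
x(23)+c(2): 25 → z
c(2)+l(11): 13 → n
t(19)+n(13): 32≡6 → g
h(7)+p(15): 22 → w
b(1)+m(12): 13 → n
h(7)+a(0): 7 → h
y(24)+c(2): 26≡0 → a
o(14)+l(11): 25 → z
i(8)+n(13): 21 → v
m(12)+p(15): 27≡1 → b
s(18)+m(12): 30≡4 → e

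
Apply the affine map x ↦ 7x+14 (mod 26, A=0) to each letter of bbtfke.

b(1): 7·1+14=21 → v
b(1): 7·1+14=21 → v
t(19): 7·19+14=147≡17 → r
f(5): 7·5+14=49≡23 → x
k(10): 7·10+14=84≡6 → g
e(4): 7·4+14=42≡16 → q

vvrxgq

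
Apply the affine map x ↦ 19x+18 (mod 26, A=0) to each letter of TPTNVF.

PRPFBJ

T(19): 19·19+18=379≡15 → P
P(15): 19·15+18=303≡17 → R
T(19): 19·19+18=379≡15 → P
N(13): 19·13+18=265≡5 → F
V(21): 19·21+18=417≡1 → B
F(5): 19·5+18=113≡9 → J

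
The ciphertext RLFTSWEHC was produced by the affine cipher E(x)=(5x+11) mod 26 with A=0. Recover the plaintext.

WAEMRXJUT

The inverse of 5 mod 26 is 21, since 5·21=105≡1. Apply D(y)=21·(y−11) mod 26:
R(17): 21·(17−11)=126≡22 → W
L(11): 21·(11−11)=0 → A
F(5): 21·(5−11)=-126≡4 → E
T(19): 21·(19−11)=168≡12 → M
S(18): 21·(18−11)=147≡17 → R
W(22): 21·(22−11)=231≡23 → X
E(4): 21·(4−11)=-147≡9 → J
H(7): 21·(7−11)=-84≡20 → U
C(2): 21·(2−11)=-189≡19 → T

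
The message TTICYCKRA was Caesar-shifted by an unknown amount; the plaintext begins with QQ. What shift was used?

3

From the crib: T(19)−Q(16)=3, so the shift is 3.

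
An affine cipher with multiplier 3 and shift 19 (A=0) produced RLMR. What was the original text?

IGPI

The inverse of 3 mod 26 is 9, since 3·9=27≡1. Apply D(y)=9·(y−19) mod 26:
R(17): 9·(17−19)=-18≡8 → I
L(11): 9·(11−19)=-72≡6 → G
M(12): 9·(12−19)=-63≡15 → P
R(17): 9·(17−19)=-18≡8 → I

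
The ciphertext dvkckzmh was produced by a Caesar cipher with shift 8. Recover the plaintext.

d(3): 3−8=-5≡21 → v
v(21): 21−8=13 → n
k(10): 10−8=2 → c
c(2): 2−8=-6≡20 → u
k(10): 10−8=2 → c
z(25): 25−8=17 → r
m(12): 12−8=4 → e
h(7): 7−8=-1≡25 → z

vncucrez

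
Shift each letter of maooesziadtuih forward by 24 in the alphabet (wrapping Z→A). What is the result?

m(12): 12+24=36≡10 → k
a(0): 0+24=24 → y
o(14): 14+24=38≡12 → m
o(14): 14+24=38≡12 → m
e(4): 4+24=28≡2 → c
s(18): 18+24=42≡16 → q
z(25): 25+24=49≡23 → x
i(8): 8+24=32≡6 → g
a(0): 0+24=24 → y
d(3): 3+24=27≡1 → b
t(19): 19+24=43≡17 → r
u(20): 20+24=44≡18 → s
i(8): 8+24=32≡6 → g
h(7): 7+24=31≡5 → f

kymmcqxgybrsgf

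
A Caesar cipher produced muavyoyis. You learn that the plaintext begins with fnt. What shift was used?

7

From the crib: m(12)−f(5)=7, so the shift is 7.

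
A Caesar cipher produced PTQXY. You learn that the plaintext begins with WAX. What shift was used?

From the crib: P(15)−W(22)=-7≡19, so the shift is 19.

19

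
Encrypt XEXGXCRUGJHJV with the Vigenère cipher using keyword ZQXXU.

Repeat the key across the message: ZQXXUZQXXUZQX
X(23)+Z(25): 48≡22 → W
E(4)+Q(16): 20 → U
X(23)+X(23): 46≡20 → U
G(6)+X(23): 29≡3 → D
X(23)+U(20): 43≡17 → R
C(2)+Z(25): 27≡1 → B
R(17)+Q(16): 33≡7 → H
U(20)+X(23): 43≡17 → R
G(6)+X(23): 29≡3 → D
J(9)+U(20): 29≡3 → D
H(7)+Z(25): 32≡6 → G
J(9)+Q(16): 25 → Z
V(21)+X(23): 44≡18 → S

WUUDRBHRDDGZS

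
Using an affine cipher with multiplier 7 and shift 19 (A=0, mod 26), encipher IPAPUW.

XUTUDR

I(8): 7·8+19=75≡23 → X
P(15): 7·15+19=124≡20 → U
A(0): 7·0+19=19 → T
P(15): 7·15+19=124≡20 → U
U(20): 7·20+19=159≡3 → D
W(22): 7·22+19=173≡17 → R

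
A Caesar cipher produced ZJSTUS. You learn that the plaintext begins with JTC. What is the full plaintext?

JTCDEC

From the crib: Z(25)−J(9)=16, so the shift is 16.
Subtract 16 from each ciphertext letter:
Z(25): 25−16=9 → J
J(9): 9−16=-7≡19 → T
S(18): 18−16=2 → C
T(19): 19−16=3 → D
U(20): 20−16=4 → E
S(18): 18−16=2 → C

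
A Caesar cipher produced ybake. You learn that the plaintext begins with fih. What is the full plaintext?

fihrl

From the crib: y(24)−f(5)=19, so the shift is 19.
Subtract 19 from each ciphertext letter:
y(24): 24−19=5 → f
b(1): 1−19=-18≡8 → i
a(0): 0−19=-19≡7 → h
k(10): 10−19=-9≡17 → r
e(4): 4−19=-15≡11 → l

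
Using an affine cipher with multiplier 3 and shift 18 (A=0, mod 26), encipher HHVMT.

NNDCX

H(7): 3·7+18=39≡13 → N
H(7): 3·7+18=39≡13 → N
V(21): 3·21+18=81≡3 → D
M(12): 3·12+18=54≡2 → C
T(19): 3·19+18=75≡23 → X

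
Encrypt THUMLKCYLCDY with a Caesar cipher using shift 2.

VJWONMEANEFA

T(19): 19+2=21 → V
H(7): 7+2=9 → J
U(20): 20+2=22 → W
M(12): 12+2=14 → O
L(11): 11+2=13 → N
K(10): 10+2=12 → M
C(2): 2+2=4 → E
Y(24): 24+2=26≡0 → A
L(11): 11+2=13 → N
C(2): 2+2=4 → E
D(3): 3+2=5 → F
Y(24): 24+2=26≡0 → A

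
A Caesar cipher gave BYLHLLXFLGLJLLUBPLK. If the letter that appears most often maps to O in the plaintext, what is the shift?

The most frequent ciphertext letter is L (appears 8 times).
L is position 11; O is position 14.
Shift = -3≡23.

23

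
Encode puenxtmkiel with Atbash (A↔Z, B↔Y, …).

p(15) → k(10)
u(20) → f(5)
e(4) → v(21)
n(13) → m(12)
x(23) → c(2)
t(19) → g(6)
m(12) → n(13)
k(10) → p(15)
i(8) → r(17)
e(4) → v(21)
l(11) → o(14)

kfvmcgnprvo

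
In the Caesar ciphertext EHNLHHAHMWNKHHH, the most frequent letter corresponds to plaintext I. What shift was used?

The most frequent ciphertext letter is H (appears 7 times).
H is position 7; I is position 8.
Shift = -1≡25.

25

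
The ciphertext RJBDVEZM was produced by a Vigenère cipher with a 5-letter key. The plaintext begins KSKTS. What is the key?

HRRKD

Subtract each crib letter from the matching ciphertext letter (mod 26):
R(17)−K(10)=7 → H
J(9)−S(18)=-9≡17 → R
B(1)−K(10)=-9≡17 → R
D(3)−T(19)=-16≡10 → K
V(21)−S(18)=3 → D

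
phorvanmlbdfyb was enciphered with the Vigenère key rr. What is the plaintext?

Repeat the key across the ciphertext: rrrrrrrrrrrrrr
p(15)−r(17): -2≡24 → y
h(7)−r(17): -10≡16 → q
o(14)−r(17): -3≡23 → x
r(17)−r(17): 0 → a
v(21)−r(17): 4 → e
a(0)−r(17): -17≡9 → j
n(13)−r(17): -4≡22 → w
m(12)−r(17): -5≡21 → v
l(11)−r(17): -6≡20 → u
b(1)−r(17): -16≡10 → k
d(3)−r(17): -14≡12 → m
f(5)−r(17): -12≡14 → o
y(24)−r(17): 7 → h
b(1)−r(17): -16≡10 → k

yqxaejwvukmohk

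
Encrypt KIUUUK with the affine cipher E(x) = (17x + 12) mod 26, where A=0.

ASOOOA

K(10): 17·10+12=182≡0 → A
I(8): 17·8+12=148≡18 → S
U(20): 17·20+12=352≡14 → O
U(20): 17·20+12=352≡14 → O
U(20): 17·20+12=352≡14 → O
K(10): 17·10+12=182≡0 → A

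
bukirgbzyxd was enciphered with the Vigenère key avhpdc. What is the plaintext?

Repeat the key across the ciphertext: avhpdcavhpd
b(1)−a(0): 1 → b
u(20)−v(21): -1≡25 → z
k(10)−h(7): 3 → d
i(8)−p(15): -7≡19 → t
r(17)−d(3): 14 → o
g(6)−c(2): 4 → e
b(1)−a(0): 1 → b
z(25)−v(21): 4 → e
y(24)−h(7): 17 → r
x(23)−p(15): 8 → i
d(3)−d(3): 0 → a

bzdtoeberia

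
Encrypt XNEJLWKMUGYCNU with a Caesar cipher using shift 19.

QGXCEPDFNZRVGN

X(23): 23+19=42≡16 → Q
N(13): 13+19=32≡6 → G
E(4): 4+19=23 → X
J(9): 9+19=28≡2 → C
L(11): 11+19=30≡4 → E
W(22): 22+19=41≡15 → P
K(10): 10+19=29≡3 → D
M(12): 12+19=31≡5 → F
U(20): 20+19=39≡13 → N
G(6): 6+19=25 → Z
Y(24): 24+19=43≡17 → R
C(2): 2+19=21 → V
N(13): 13+19=32≡6 → G
U(20): 20+19=39≡13 → N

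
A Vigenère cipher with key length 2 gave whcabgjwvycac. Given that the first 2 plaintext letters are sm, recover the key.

Subtract each crib letter from the matching ciphertext letter (mod 26):
w(22)−s(18)=4 → e
h(7)−m(12)=-5≡21 → v

ev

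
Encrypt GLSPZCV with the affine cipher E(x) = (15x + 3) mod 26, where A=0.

G(6): 15·6+3=93≡15 → P
L(11): 15·11+3=168≡12 → M
S(18): 15·18+3=273≡13 → N
P(15): 15·15+3=228≡20 → U
Z(25): 15·25+3=378≡14 → O
C(2): 15·2+3=33≡7 → H
V(21): 15·21+3=318≡6 → G

PMNUOHG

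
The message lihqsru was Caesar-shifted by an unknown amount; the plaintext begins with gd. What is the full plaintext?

From the crib: l(11)−g(6)=5, so the shift is 5.
Subtract 5 from each ciphertext letter:
l(11): 11−5=6 → g
i(8): 8−5=3 → d
h(7): 7−5=2 → c
q(16): 16−5=11 → l
s(18): 18−5=13 → n
r(17): 17−5=12 → m
u(20): 20−5=15 → p

gdclnmp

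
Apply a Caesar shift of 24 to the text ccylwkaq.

c(2): 2+24=26≡0 → a
c(2): 2+24=26≡0 → a
y(24): 24+24=48≡22 → w
l(11): 11+24=35≡9 → j
w(22): 22+24=46≡20 → u
k(10): 10+24=34≡8 → i
a(0): 0+24=24 → y
q(16): 16+24=40≡14 → o

aawjuiyo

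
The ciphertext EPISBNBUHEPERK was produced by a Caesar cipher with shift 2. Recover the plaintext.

CNGQZLZSFCNCPI

E(4): 4−2=2 → C
P(15): 15−2=13 → N
I(8): 8−2=6 → G
S(18): 18−2=16 → Q
B(1): 1−2=-1≡25 → Z
N(13): 13−2=11 → L
B(1): 1−2=-1≡25 → Z
U(20): 20−2=18 → S
H(7): 7−2=5 → F
E(4): 4−2=2 → C
P(15): 15−2=13 → N
E(4): 4−2=2 → C
R(17): 17−2=15 → P
K(10): 10−2=8 → I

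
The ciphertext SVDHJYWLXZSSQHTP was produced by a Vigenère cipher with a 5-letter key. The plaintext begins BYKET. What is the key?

Subtract each crib letter from the matching ciphertext letter (mod 26):
S(18)−B(1)=17 → R
V(21)−Y(24)=-3≡23 → X
D(3)−K(10)=-7≡19 → T
H(7)−E(4)=3 → D
J(9)−T(19)=-10≡16 → Q

RXTDQ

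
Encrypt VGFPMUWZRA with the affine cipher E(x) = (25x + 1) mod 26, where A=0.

GVWMPHFCKB

V(21): 25·21+1=526≡6 → G
G(6): 25·6+1=151≡21 → V
F(5): 25·5+1=126≡22 → W
P(15): 25·15+1=376≡12 → M
M(12): 25·12+1=301≡15 → P
U(20): 25·20+1=501≡7 → H
W(22): 25·22+1=551≡5 → F
Z(25): 25·25+1=626≡2 → C
R(17): 25·17+1=426≡10 → K
A(0): 25·0+1=1 → B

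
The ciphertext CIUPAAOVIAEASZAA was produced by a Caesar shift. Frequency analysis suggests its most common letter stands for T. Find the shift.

7

The most frequent ciphertext letter is A (appears 6 times).
A is position 0; T is position 19.
Shift = -19≡7.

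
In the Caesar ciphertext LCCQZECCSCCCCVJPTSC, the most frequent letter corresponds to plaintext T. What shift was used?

9

The most frequent ciphertext letter is C (appears 9 times).
C is position 2; T is position 19.
Shift = -17≡9.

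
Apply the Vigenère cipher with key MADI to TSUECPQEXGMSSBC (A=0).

Repeat the key across the message: MADIMADIMADIMAD
T(19)+M(12): 31≡5 → F
S(18)+A(0): 18 → S
U(20)+D(3): 23 → X
E(4)+I(8): 12 → M
C(2)+M(12): 14 → O
P(15)+A(0): 15 → P
Q(16)+D(3): 19 → T
E(4)+I(8): 12 → M
X(23)+M(12): 35≡9 → J
G(6)+A(0): 6 → G
M(12)+D(3): 15 → P
S(18)+I(8): 26≡0 → A
S(18)+M(12): 30≡4 → E
B(1)+A(0): 1 → B
C(2)+D(3): 5 → F

FSXMOPTMJGPAEBF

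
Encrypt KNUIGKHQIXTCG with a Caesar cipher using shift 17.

K(10): 10+17=27≡1 → B
N(13): 13+17=30≡4 → E
U(20): 20+17=37≡11 → L
I(8): 8+17=25 → Z
G(6): 6+17=23 → X
K(10): 10+17=27≡1 → B
H(7): 7+17=24 → Y
Q(16): 16+17=33≡7 → H
I(8): 8+17=25 → Z
X(23): 23+17=40≡14 → O
T(19): 19+17=36≡10 → K
C(2): 2+17=19 → T
G(6): 6+17=23 → X

BELZXBYHZOKTX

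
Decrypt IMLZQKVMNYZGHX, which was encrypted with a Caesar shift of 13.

VZYMDXIZALMTUK

I(8): 8−13=-5≡21 → V
M(12): 12−13=-1≡25 → Z
L(11): 11−13=-2≡24 → Y
Z(25): 25−13=12 → M
Q(16): 16−13=3 → D
K(10): 10−13=-3≡23 → X
V(21): 21−13=8 → I
M(12): 12−13=-1≡25 → Z
N(13): 13−13=0 → A
Y(24): 24−13=11 → L
Z(25): 25−13=12 → M
G(6): 6−13=-7≡19 → T
H(7): 7−13=-6≡20 → U
X(23): 23−13=10 → K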